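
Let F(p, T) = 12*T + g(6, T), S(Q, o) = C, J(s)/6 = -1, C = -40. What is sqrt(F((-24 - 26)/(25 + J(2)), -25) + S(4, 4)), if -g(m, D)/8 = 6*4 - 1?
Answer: 2*I*sqrt(131) ≈ 22.891*I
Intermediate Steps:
g(m, D) = -184 (g(m, D) = -8*(6*4 - 1) = -8*(24 - 1) = -8*23 = -184)
J(s) = -6 (J(s) = 6*(-1) = -6)
S(Q, o) = -40
F(p, T) = -184 + 12*T (F(p, T) = 12*T - 184 = -184 + 12*T)
sqrt(F((-24 - 26)/(25 + J(2)), -25) + S(4, 4)) = sqrt((-184 + 12*(-25)) - 40) = sqrt((-184 - 300) - 40) = sqrt(-484 - 40) = sqrt(-524) = 2*I*sqrt(131)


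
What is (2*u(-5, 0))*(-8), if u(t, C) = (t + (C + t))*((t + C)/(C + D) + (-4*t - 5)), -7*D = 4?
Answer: 3800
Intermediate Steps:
D = -4/7 (D = -⅐*4 = -4/7 ≈ -0.57143)
u(t, C) = (C + 2*t)*(-5 - 4*t + (C + t)/(-4/7 + C)) (u(t, C) = (t + (C + t))*((t + C)/(C - 4/7) + (-4*t - 5)) = (C + 2*t)*((C + t)/(-4/7 + C) + (-5 - 4*t)) = (C + 2*t)*(-5 - 4*t + (C + t)/(-4/7 + C)))
(2*u(-5, 0))*(-8) = (2*((-28*0² + 20*0 + 40*(-5) + 46*(-5)² - 56*0*(-5)² - 33*0*(-5) - 28*(-5)*0²)/(-4 + 7*0)))*(-8) = (2*((-28*0 + 0 - 200 + 46*25 - 56*0*25 + 0 - 28*(-5)*0)/(-4 + 0)))*(-8) = (2*((0 + 0 - 200 + 1150 + 0 + 0 + 0)/(-4)))*(-8) = (2*(-¼*950))*(-8) = (2*(-475/2))*(-8) = -475*(-8) = 3800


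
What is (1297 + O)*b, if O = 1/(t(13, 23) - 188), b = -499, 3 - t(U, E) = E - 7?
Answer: -130087304/201 ≈ -6.4720e+5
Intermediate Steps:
t(U, E) = 10 - E (t(U, E) = 3 - (E - 7) = 3 - (-7 + E) = 3 + (7 - E) = 10 - E)
O = -1/201 (O = 1/((10 - 1*23) - 188) = 1/((10 - 23) - 188) = 1/(-13 - 188) = 1/(-201) = -1/201 ≈ -0.0049751)
(1297 + O)*b = (1297 - 1/201)*(-499) = (260696/201)*(-499) = -130087304/201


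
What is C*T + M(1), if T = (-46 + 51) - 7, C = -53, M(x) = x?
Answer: 107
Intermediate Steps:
T = -2 (T = 5 - 7 = -2)
C*T + M(1) = -53*(-2) + 1 = 106 + 1 = 107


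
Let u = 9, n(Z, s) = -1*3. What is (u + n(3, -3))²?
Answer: 36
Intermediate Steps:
n(Z, s) = -3
(u + n(3, -3))² = (9 - 3)² = 6² = 36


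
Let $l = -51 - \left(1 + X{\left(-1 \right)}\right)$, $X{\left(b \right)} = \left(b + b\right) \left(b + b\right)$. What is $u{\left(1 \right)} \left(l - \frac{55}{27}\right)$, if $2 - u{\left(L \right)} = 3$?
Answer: $\frac{1567}{27} \approx 58.037$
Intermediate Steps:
$X{\left(b \right)} = 4 b^{2}$ ($X{\left(b \right)} = 2 b 2 b = 4 b^{2}$)
$u{\left(L \right)} = -1$ ($u{\left(L \right)} = 2 - 3 = -1$)
$l = -56$ ($l = -51 - \left(1 + 4 \left(-1\right)^{2}\right) = -51 - \left(1 + 4 \cdot 1\right) = -51 - \left(1 + 4\right) = -51 - 5 = -56$)
$u{\left(1 \right)} \left(l - \frac{55}{27}\right) = - (-56 - \frac{55}{27}) = \left(-1\right) \left(- \frac{1567}{27}\right) = \frac{1567}{27}$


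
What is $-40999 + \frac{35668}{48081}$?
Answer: $- \frac{1971237251}{48081} \approx -40998.0$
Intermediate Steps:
$-40999 + \frac{35668}{48081} = - \frac{1971237251}{48081}$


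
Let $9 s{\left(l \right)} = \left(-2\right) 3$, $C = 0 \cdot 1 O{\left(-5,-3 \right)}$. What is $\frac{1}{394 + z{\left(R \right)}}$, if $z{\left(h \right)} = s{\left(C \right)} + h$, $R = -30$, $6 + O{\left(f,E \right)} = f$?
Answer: $\frac{3}{1090} \approx 0.0027523$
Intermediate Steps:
$O{\left(f,E \right)} = -6 + f$
$C = 0$ ($C = 0 \cdot 1 \left(-6 - 5\right) = 0 \left(-11\right) = 0$)
$s{\left(l \right)} = - \frac{2}{3}$ ($s{\left(l \right)} = \frac{\left(-2\right) 3}{9} = \frac{1}{9} \left(-6\right) = - \frac{2}{3}$)
$z{\left(h \right)} = - \frac{2}{3} + h$
$\frac{1}{394 + z{\left(R \right)}} = \frac{1}{394 - \frac{92}{3}} = \frac{1}{\frac{1090}{3}} = \frac{3}{1090}$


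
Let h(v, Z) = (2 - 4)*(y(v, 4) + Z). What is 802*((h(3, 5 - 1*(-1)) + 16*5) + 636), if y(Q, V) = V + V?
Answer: 551776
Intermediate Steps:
y(Q, V) = 2*V
h(v, Z) = -16 - 2*Z (h(v, Z) = (2 - 4)*(2*4 + Z) = -2*(8 + Z) = -16 - 2*Z)
802*((h(3, 5 - 1*(-1)) + 16*5) + 636) = 802*(((-16 - 2*(5 - 1*(-1))) + 16*5) + 636) = 802*(((-16 - 2*(5 + 1)) + 80) + 636) = 802*(((-16 - 2*6) + 80) + 636) = 802*(((-16 - 12) + 80) + 636) = 802*((-28 + 80) + 636) = 802*(52 + 636) = 802*688 = 551776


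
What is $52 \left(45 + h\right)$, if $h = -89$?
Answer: $-2288$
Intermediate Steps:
$52 \left(45 + h\right) = 52 \left(45 - 89\right) = 52 \left(-44\right) = -2288$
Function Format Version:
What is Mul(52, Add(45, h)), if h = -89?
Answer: -2288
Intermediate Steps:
Mul(52, Add(45, h)) = Mul(52, Add(45, -89)) = Mul(52, -44) = -2288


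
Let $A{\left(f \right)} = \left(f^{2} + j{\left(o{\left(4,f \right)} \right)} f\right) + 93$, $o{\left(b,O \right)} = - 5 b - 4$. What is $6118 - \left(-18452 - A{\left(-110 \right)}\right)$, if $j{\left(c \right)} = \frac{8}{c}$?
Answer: $\frac{110399}{3} \approx 36800.0$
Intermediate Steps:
$o{\left(b,O \right)} = -4 - 5 b$
$A{\left(f \right)} = 93 + f^{2} - \frac{f}{3}$ ($A{\left(f \right)} = \left(f^{2} + \frac{8}{-4 - 20} f\right) + 93 = \left(f^{2} + \frac{8}{-24} f\right) + 93 = \left(f^{2} + 8 \left(- \frac{1}{24}\right) f\right) + 93 = \left(f^{2} - \frac{f}{3}\right) + 93 = 93 + f^{2} - \frac{f}{3}$)
$6118 - \left(-18452 - A{\left(-110 \right)}\right) = 6118 + \left(7429 - \left(-11023 - \left(93 + \left(-110\right)^{2} - - \frac{110}{3}\right)\right)\right) = 6118 + \left(7429 - \left(-11023 - \left(93 + 12100 + \frac{110}{3}\right)\right)\right) = 6118 + \left(7429 - \left(-11023 - \frac{36689}{3}\right)\right) = 6118 + \left(7429 - - \frac{69758}{3}\right) = 6118 + \left(7429 + \frac{69758}{3}\right) = 6118 + \frac{92045}{3} = \frac{110399}{3}$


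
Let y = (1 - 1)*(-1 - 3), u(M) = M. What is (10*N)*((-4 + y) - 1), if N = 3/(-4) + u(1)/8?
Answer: 125/4 ≈ 31.250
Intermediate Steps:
y = 0 (y = 0*(-4) = 0)
N = -5/8 (N = 3/(-4) + 1/8 = 3*(-1/4) + 1*(1/8) = -3/4 + 1/8 = -5/8 ≈ -0.62500)
(10*N)*((-4 + y) - 1) = (10*(-5/8))*((-4 + 0) - 1) = -25*(-4 - 1)/4 = -25/4*(-5) = 125/4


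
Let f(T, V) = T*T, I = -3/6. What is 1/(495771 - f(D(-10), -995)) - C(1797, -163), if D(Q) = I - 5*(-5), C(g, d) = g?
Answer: -3559287347/1980683 ≈ -1797.0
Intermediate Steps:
I = -½ (I = -3*⅙ = -½ ≈ -0.50000)
D(Q) = 49/2 (D(Q) = -½ - 5*(-5) = -½ + 25 = 49/2)
f(T, V) = T²
1/(495771 - f(D(-10), -995)) - C(1797, -163) = 1/(495771 - (49/2)²) - 1*1797 = 1/(495771 - 1*2401/4) - 1797 = 1/(495771 - 2401/4) - 1797 = 1/(1980683/4) - 1797 = 4/1980683 - 1797 = -3559287347/1980683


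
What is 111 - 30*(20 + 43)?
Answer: -1779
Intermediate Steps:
111 - 30*(20 + 43) = 111 - 30*63 = 111 - 1890 = -1779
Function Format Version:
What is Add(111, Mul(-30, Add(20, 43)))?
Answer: -1779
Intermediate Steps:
Add(111, Mul(-30, Add(20, 43))) = Add(111, Mul(-30, 63)) = Add(111, -1890) = -1779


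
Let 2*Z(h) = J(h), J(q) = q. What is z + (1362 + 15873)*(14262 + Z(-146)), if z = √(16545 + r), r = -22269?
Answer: 244547415 + 6*I*√159 ≈ 2.4455e+8 + 75.657*I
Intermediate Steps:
Z(h) = h/2
z = 6*I*√159 (z = √(16545 - 22269) = √(-5724) = 6*I*√159 ≈ 75.657*I)
z + (1362 + 15873)*(14262 + Z(-146)) = 6*I*√159 + (1362 + 15873)*(14262 + (½)*(-146)) = 6*I*√159 + 17235*(14262 - 73) = 6*I*√159 + 17235*14189 = 6*I*√159 + 244547415 = 244547415 + 6*I*√159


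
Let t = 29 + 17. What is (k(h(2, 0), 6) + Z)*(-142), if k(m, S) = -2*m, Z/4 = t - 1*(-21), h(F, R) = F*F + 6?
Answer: -35216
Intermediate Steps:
t = 46
h(F, R) = 6 + F² (h(F, R) = F² + 6 = 6 + F²)
Z = 268 (Z = 4*(46 - 1*(-21)) = 4*(46 + 21) = 4*67 = 268)
(k(h(2, 0), 6) + Z)*(-142) = (-2*(6 + 2²) + 268)*(-142) = (-2*(6 + 4) + 268)*(-142) = (-2*10 + 268)*(-142) = (-20 + 268)*(-142) = 248*(-142) = -35216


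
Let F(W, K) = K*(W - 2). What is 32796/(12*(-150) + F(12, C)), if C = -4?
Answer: -8199/460 ≈ -17.824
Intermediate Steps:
F(W, K) = K*(-2 + W)
32796/(12*(-150) + F(12, C)) = 32796/(12*(-150) - 4*(-2 + 12)) = 32796/(-1800 - 4*10) = 32796/(-1800 - 40) = 32796/(-1840) = 32796*(-1/1840) = -8199/460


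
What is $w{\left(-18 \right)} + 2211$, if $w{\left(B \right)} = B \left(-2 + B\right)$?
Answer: $2571$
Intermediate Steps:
$w{\left(-18 \right)} + 2211 = - 18 \left(-2 - 18\right) + 2211 = \left(-18\right) \left(-20\right) + 2211 = 360 + 2211 = 2571$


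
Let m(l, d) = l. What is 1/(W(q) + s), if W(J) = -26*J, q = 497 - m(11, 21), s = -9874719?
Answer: -1/9887355 ≈ -1.0114e-7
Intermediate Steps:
q = 486 (q = 497 - 1*11 = 497 - 11 = 486)
1/(W(q) + s) = 1/(-26*486 - 9874719) = 1/(-12636 - 9874719) = 1/(-9887355) = -1/9887355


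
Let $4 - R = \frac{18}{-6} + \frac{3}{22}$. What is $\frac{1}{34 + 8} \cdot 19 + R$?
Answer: $\frac{1690}{231} \approx 7.316$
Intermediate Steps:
$R = \frac{151}{22}$ ($R = 4 - \left(\frac{18}{-6} + \frac{3}{22}\right) = 4 - \left(18 \left(- \frac{1}{6}\right) + 3 \cdot \frac{1}{22}\right) = 4 - \left(-3 + \frac{3}{22}\right) = 4 - - \frac{63}{22} = 4 + \frac{63}{22} = \frac{151}{22} \approx 6.8636$)
$\frac{1}{34 + 8} \cdot 19 + R = \frac{1}{34 + 8} \cdot 19 + \frac{151}{22} = \frac{1}{42} \cdot 19 + \frac{151}{22} = \frac{19}{42} + \frac{151}{22} = \frac{1690}{231}$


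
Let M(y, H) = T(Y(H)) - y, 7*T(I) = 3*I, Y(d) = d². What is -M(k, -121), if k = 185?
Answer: -42628/7 ≈ -6089.7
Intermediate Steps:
T(I) = 3*I/7 (T(I) = (3*I)/7 = 3*I/7)
M(y, H) = -y + 3*H²/7 (M(y, H) = 3*H²/7 - y = -y + 3*H²/7)
-M(k, -121) = -(-1*185 + (3/7)*(-121)²) = -(-185 + (3/7)*14641) = -(-185 + 43923/7) = -1*42628/7 = -42628/7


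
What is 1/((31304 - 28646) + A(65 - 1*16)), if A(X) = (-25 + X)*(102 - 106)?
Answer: 1/2562 ≈ 0.00039032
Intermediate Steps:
A(X) = 100 - 4*X (A(X) = (-25 + X)*(-4) = 100 - 4*X)
1/((31304 - 28646) + A(65 - 1*16)) = 1/((31304 - 28646) + (100 - 4*(65 - 1*16))) = 1/(2658 + (100 - 4*(65 - 16))) = 1/(2658 + (100 - 4*49)) = 1/(2658 + (100 - 196)) = 1/(2658 - 96) = 1/2562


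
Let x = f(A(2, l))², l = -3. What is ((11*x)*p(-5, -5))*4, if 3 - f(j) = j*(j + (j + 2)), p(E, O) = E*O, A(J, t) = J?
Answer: 89100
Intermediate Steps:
f(j) = 3 - j*(2 + 2*j) (f(j) = 3 - j*(j + (j + 2)) = 3 - j*(j + (2 + j)) = 3 - j*(2 + 2*j))
x = 81 (x = (3 - 2*2 - 2*2²)² = (3 - 4 - 2*4)² = (3 - 4 - 8)² = (-9)² = 81)
((11*x)*p(-5, -5))*4 = ((11*81)*(-5*(-5)))*4 = (891*25)*4 = 22275*4 = 89100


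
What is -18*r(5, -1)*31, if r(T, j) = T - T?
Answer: 0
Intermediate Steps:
r(T, j) = 0
-18*r(5, -1)*31 = -18*0*31 = 0*31 = 0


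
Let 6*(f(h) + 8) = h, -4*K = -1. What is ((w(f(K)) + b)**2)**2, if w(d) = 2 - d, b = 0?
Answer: 3262808641/331776 ≈ 9834.4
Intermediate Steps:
K = 1/4 (K = -1/4*(-1) = 1/4 ≈ 0.25000)
f(h) = -8 + h/6
((w(f(K)) + b)**2)**2 = (((2 - (-8 + (1/6)*(1/4))) + 0)**2)**2 = (((2 - (-8 + 1/24)) + 0)**2)**2 = (((2 - 1*(-191/24)) + 0)**2)**2 = (((2 + 191/24) + 0)**2)**2 = ((239/24 + 0)**2)**2 = ((239/24)**2)**2 = (57121/576)**2 = 3262808641/331776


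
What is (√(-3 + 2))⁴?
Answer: 1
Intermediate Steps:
(√(-3 + 2))⁴ = (√(-1))⁴ = I⁴ = 1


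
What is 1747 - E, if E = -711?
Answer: 2458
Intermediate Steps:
1747 - E = 1747 - 1*(-711) = 1747 + 711 = 2458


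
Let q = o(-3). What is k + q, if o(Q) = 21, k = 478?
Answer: 499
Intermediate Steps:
q = 21
k + q = 478 + 21 = 499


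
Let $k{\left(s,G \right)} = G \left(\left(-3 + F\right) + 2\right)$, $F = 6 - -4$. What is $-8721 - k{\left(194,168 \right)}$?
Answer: $-10233$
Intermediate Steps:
$F = 10$ ($F = 6 + 4 = 10$)
$k{\left(s,G \right)} = 9 G$ ($k{\left(s,G \right)} = G \left(\left(-3 + 10\right) + 2\right) = G \left(7 + 2\right) = G 9 = 9 G$)
$-8721 - k{\left(194,168 \right)} = -8721 - 9 \cdot 168 = -8721 - 1512 = -10233$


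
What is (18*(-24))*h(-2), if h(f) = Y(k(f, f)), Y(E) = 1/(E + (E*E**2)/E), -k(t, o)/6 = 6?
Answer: -12/35 ≈ -0.34286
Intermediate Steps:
k(t, o) = -36 (k(t, o) = -6*6 = -36)
Y(E) = 1/(E + E**2) (Y(E) = 1/(E + E**3/E) = 1/(E + E**2))
h(f) = 1/1260 (h(f) = 1/((-36)*(1 - 36)) = -1/36/(-35) = -1/36*(-1/35) = 1/1260)
(18*(-24))*h(-2) = (18*(-24))*(1/1260) = -432*1/1260 = -12/35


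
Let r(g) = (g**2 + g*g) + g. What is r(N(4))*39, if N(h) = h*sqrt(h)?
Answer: 5304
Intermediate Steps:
N(h) = h**(3/2)
r(g) = g + 2*g**2 (r(g) = (g**2 + g**2) + g = 2*g**2 + g = g + 2*g**2)
r(N(4))*39 = (4**(3/2)*(1 + 2*4**(3/2)))*39 = (8*(1 + 2*8))*39 = (8*(1 + 16))*39 = (8*17)*39 = 136*39 = 5304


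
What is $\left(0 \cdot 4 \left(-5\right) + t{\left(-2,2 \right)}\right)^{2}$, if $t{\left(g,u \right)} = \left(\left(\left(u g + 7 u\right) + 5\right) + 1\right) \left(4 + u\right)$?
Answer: $9216$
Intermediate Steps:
$t{\left(g,u \right)} = \left(4 + u\right) \left(6 + 7 u + g u\right)$ ($t{\left(g,u \right)} = \left(\left(\left(g u + 7 u\right) + 5\right) + 1\right) \left(4 + u\right) = \left(\left(\left(7 u + g u\right) + 5\right) + 1\right) \left(4 + u\right) = \left(\left(5 + 7 u + g u\right) + 1\right) \left(4 + u\right) = \left(6 + 7 u + g u\right) \left(4 + u\right) = \left(4 + u\right) \left(6 + 7 u + g u\right)$)
$\left(0 \cdot 4 \left(-5\right) + t{\left(-2,2 \right)}\right)^{2} = \left(0 \cdot 4 \left(-5\right) + \left(24 + 7 \cdot 2^{2} + 34 \cdot 2 - 2 \cdot 2^{2} + 4 \left(-2\right) 2\right)\right)^{2} = \left(0 \left(-5\right) + \left(24 + 7 \cdot 4 + 68 - 8 - 16\right)\right)^{2} = \left(0 + \left(24 + 28 + 68 - 8 - 16\right)\right)^{2} = \left(0 + 96\right)^{2} = 96^{2} = 9216$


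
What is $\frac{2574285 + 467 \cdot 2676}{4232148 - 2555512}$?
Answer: $\frac{3823977}{1676636} \approx 2.2807$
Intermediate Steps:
$\frac{2574285 + 467 \cdot 2676}{4232148 - 2555512} = \frac{2574285 + 1249692}{1676636} = 3823977 \cdot \frac{1}{1676636} = \frac{3823977}{1676636}$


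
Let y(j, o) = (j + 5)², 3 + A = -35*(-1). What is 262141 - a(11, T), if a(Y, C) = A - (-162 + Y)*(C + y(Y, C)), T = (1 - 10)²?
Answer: 211222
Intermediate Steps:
A = 32 (A = -3 - 35*(-1) = -3 + 35 = 32)
y(j, o) = (5 + j)²
T = 81 (T = (-9)² = 81)
a(Y, C) = 32 - (-162 + Y)*(C + (5 + Y)²)
262141 - a(11, T) = 262141 - (4082 - 1*11³ + 152*11² + 162*81 + 1595*11 - 1*81*11) = 262141 - (4082 - 1*1331 + 152*121 + 13122 + 17545 - 891) = 262141 - (4082 - 1331 + 18392 + 13122 + 17545 - 891) = 262141 - 1*50919 = 262141 - 50919 = 211222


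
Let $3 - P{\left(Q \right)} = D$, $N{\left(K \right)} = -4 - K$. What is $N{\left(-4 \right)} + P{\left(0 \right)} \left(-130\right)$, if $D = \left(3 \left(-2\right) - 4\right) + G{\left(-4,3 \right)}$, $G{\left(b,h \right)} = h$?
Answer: $-1300$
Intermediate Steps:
$D = -7$ ($D = \left(3 \left(-2\right) - 4\right) + 3 = \left(-6 - 4\right) + 3 = -10 + 3 = -7$)
$P{\left(Q \right)} = 10$ ($P{\left(Q \right)} = 3 - -7 = 3 + 7 = 10$)
$N{\left(-4 \right)} + P{\left(0 \right)} \left(-130\right) = \left(-4 - -4\right) + 10 \left(-130\right) = \left(-4 + 4\right) - 1300 = 0 - 1300 = -1300$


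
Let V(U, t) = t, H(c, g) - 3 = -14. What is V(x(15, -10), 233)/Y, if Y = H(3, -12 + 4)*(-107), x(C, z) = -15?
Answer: 233/1177 ≈ 0.19796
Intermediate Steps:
H(c, g) = -11 (H(c, g) = 3 - 14 = -11)
Y = 1177 (Y = -11*(-107) = 1177)
V(x(15, -10), 233)/Y = 233/1177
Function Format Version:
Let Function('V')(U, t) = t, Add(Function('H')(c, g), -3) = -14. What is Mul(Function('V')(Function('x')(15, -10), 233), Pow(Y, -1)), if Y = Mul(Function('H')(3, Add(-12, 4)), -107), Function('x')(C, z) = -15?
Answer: Rational(233, 1177) ≈ 0.19796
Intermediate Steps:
Function('H')(c, g) = -11 (Function('H')(c, g) = Add(3, -14) = -11)
Y = 1177 (Y = Mul(-11, -107) = 1177)
Mul(Function('V')(Function('x')(15, -10), 233), Pow(Y, -1)) = Mul(233, Pow(1177, -1)) = Mul(233, Rational(1, 1177)) = Rational(233, 1177)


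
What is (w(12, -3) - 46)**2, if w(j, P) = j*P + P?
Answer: 7225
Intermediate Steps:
w(j, P) = P + P*j (w(j, P) = P*j + P = P + P*j)
(w(12, -3) - 46)**2 = (-3*(1 + 12) - 46)**2 = (-3*13 - 46)**2 = (-39 - 46)**2 = (-85)**2 = 7225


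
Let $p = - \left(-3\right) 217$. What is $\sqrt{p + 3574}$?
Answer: $65$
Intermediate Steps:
$p = 651$ ($p = \left(-1\right) \left(-651\right) = 651$)
$\sqrt{p + 3574} = \sqrt{651 + 3574} = \sqrt{4225} = 65$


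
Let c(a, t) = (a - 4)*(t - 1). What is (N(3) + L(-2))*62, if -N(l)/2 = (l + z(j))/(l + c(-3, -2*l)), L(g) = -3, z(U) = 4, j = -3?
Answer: -2635/13 ≈ -202.69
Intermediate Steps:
c(a, t) = (-1 + t)*(-4 + a) (c(a, t) = (-4 + a)*(-1 + t) = (-1 + t)*(-4 + a))
N(l) = -2*(4 + l)/(7 + 15*l) (N(l) = -2*(l + 4)/(l + (4 - 1*(-3) - (-8)*l - (-6)*l)) = -2*(4 + l)/(l + (4 + 3 + 8*l + 6*l)) = -2*(4 + l)/(l + (7 + 14*l)) = -2*(4 + l)/(7 + 15*l))
(N(3) + L(-2))*62 = (2*(-4 - 1*3)/(7 + 15*3) - 3)*62 = (2*(-4 - 3)/(7 + 45) - 3)*62 = (2*(-7)/52 - 3)*62 = (2*(1/52)*(-7) - 3)*62 = (-7/26 - 3)*62 = -85/26*62 = -2635/13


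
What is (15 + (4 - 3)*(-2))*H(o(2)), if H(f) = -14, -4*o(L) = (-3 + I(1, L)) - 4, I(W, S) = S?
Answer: -182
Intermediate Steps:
o(L) = 7/4 - L/4 (o(L) = -((-3 + L) - 4)/4 = -(-7 + L)/4 = 7/4 - L/4)
(15 + (4 - 3)*(-2))*H(o(2)) = (15 + (4 - 3)*(-2))*(-14) = (15 + 1*(-2))*(-14) = (15 - 2)*(-14) = 13*(-14) = -182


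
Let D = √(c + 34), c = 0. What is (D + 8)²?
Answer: (8 + √34)² ≈ 191.30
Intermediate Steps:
D = √34 (D = √(0 + 34) = √34 ≈ 5.8309)
(D + 8)² = (√34 + 8)² = (8 + √34)²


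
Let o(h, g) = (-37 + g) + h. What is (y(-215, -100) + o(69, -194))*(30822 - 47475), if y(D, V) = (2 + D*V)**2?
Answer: -7699278776826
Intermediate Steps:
o(h, g) = -37 + g + h
(y(-215, -100) + o(69, -194))*(30822 - 47475) = ((2 - 215*(-100))**2 + (-37 - 194 + 69))*(30822 - 47475) = ((2 + 21500)**2 - 162)*(-16653) = (21502**2 - 162)*(-16653) = (462336004 - 162)*(-16653) = 462335842*(-16653) = -7699278776826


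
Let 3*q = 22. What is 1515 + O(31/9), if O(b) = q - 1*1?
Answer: 4564/3 ≈ 1521.3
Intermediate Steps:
q = 22/3 (q = (⅓)*22 = 22/3 ≈ 7.3333)
O(b) = 19/3 (O(b) = 22/3 - 1*1 = 22/3 - 1 = 19/3)
1515 + O(31/9) = 1515 + 19/3 = 4564/3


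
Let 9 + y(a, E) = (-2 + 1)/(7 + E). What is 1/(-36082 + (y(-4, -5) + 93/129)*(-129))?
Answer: -2/69899 ≈ -2.8613e-5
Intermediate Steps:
y(a, E) = -9 - 1/(7 + E) (y(a, E) = -9 + (-2 + 1)/(7 + E) = -9 - 1/(7 + E))
1/(-36082 + (y(-4, -5) + 93/129)*(-129)) = 1/(-36082 + ((-64 - 9*(-5))/(7 - 5) + 93/129)*(-129)) = 1/(-36082 + ((-64 + 45)/2 + 93*(1/129))*(-129)) = 1/(-36082 + ((1/2)*(-19) + 31/43)*(-129)) = 1/(-36082 + (-19/2 + 31/43)*(-129)) = 1/(-36082 - 755/86*(-129)) = 1/(-36082 + 2265/2) = 1/(-69899/2) = -2/69899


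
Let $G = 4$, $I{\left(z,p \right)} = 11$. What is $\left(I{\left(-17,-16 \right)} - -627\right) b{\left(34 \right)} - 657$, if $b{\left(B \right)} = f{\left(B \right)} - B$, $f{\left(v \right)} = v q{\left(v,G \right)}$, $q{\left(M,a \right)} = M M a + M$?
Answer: $101018987$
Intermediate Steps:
$q{\left(M,a \right)} = M + a M^{2}$ ($q{\left(M,a \right)} = M^{2} a + M = a M^{2} + M = M + a M^{2}$)
$f{\left(v \right)} = v^{2} \left(1 + 4 v\right)$ ($f{\left(v \right)} = v v \left(1 + v 4\right) = v v \left(1 + 4 v\right) = v^{2} \left(1 + 4 v\right)$)
$b{\left(B \right)} = - B + B^{2} \left(1 + 4 B\right)$ ($b{\left(B \right)} = B^{2} \left(1 + 4 B\right) - B = - B + B^{2} \left(1 + 4 B\right)$)
$\left(I{\left(-17,-16 \right)} - -627\right) b{\left(34 \right)} - 657 = \left(11 - -627\right) 34 \left(-1 + 34 \left(1 + 4 \cdot 34\right)\right) - 657 = \left(11 + 627\right) 34 \left(-1 + 34 \left(1 + 136\right)\right) - 657 = 638 \cdot 34 \left(-1 + 34 \cdot 137\right) - 657 = 638 \cdot 34 \left(-1 + 4658\right) - 657 = 638 \cdot 34 \cdot 4657 - 657 = 638 \cdot 158338 - 657 = 101019644 - 657 = 101018987$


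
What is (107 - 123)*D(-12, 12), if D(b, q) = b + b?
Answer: 384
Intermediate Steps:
D(b, q) = 2*b
(107 - 123)*D(-12, 12) = (107 - 123)*(2*(-12)) = -16*(-24) = 384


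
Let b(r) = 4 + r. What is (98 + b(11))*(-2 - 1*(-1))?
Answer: -113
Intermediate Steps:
(98 + b(11))*(-2 - 1*(-1)) = (98 + (4 + 11))*(-2 - 1*(-1)) = (98 + 15)*(-2 + 1) = 113*(-1) = -113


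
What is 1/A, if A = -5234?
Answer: -1/5234 ≈ -0.00019106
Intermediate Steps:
1/A = 1/(-5234) = -1/5234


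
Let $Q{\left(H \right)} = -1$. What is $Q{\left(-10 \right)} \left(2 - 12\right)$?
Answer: $10$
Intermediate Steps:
$Q{\left(-10 \right)} \left(2 - 12\right) = - (2 - 12) = \left(-1\right) \left(-10\right) = 10$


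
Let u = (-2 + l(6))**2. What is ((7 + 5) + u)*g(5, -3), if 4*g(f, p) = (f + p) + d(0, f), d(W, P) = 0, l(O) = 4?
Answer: 8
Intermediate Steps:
u = 4 (u = (-2 + 4)**2 = 2**2 = 4)
g(f, p) = f/4 + p/4 (g(f, p) = ((f + p) + 0)/4 = (f + p)/4 = f/4 + p/4)
((7 + 5) + u)*g(5, -3) = ((7 + 5) + 4)*((1/4)*5 + (1/4)*(-3)) = (12 + 4)*(5/4 - 3/4) = 16*(1/2) = 8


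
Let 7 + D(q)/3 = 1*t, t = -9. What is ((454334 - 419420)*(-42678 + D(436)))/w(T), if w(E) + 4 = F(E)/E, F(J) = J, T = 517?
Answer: 497245188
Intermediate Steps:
D(q) = -48 (D(q) = -21 + 3*(1*(-9)) = -21 + 3*(-9) = -21 - 27 = -48)
w(E) = -3 (w(E) = -4 + E/E = -4 + 1 = -3)
((454334 - 419420)*(-42678 + D(436)))/w(T) = ((454334 - 419420)*(-42678 - 48))/(-3) = (34914*(-42726))*(-1/3) = -1491735564*(-1/3) = 497245188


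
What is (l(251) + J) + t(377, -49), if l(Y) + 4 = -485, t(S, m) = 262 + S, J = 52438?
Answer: 52588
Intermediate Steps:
l(Y) = -489 (l(Y) = -4 - 485 = -489)
(l(251) + J) + t(377, -49) = (-489 + 52438) + (262 + 377) = 51949 + 639 = 52588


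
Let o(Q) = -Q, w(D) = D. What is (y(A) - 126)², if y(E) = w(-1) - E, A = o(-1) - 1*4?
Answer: 15376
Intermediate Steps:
A = -3 (A = -1*(-1) - 1*4 = 1 - 4 = -3)
y(E) = -1 - E
(y(A) - 126)² = ((-1 - 1*(-3)) - 126)² = ((-1 + 3) - 126)² = (2 - 126)² = (-124)² = 15376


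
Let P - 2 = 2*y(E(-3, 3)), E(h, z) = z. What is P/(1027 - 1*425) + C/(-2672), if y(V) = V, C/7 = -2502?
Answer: 2641201/402136 ≈ 6.5679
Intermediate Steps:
C = -17514 (C = 7*(-2502) = -17514)
P = 8 (P = 2 + 2*3 = 2 + 6 = 8)
P/(1027 - 1*425) + C/(-2672) = 8/(1027 - 1*425) - 17514/(-2672) = 8/(1027 - 425) - 17514*(-1/2672) = 8/602 + 8757/1336 = 8*(1/602) + 8757/1336 = 4/301 + 8757/1336 = 2641201/402136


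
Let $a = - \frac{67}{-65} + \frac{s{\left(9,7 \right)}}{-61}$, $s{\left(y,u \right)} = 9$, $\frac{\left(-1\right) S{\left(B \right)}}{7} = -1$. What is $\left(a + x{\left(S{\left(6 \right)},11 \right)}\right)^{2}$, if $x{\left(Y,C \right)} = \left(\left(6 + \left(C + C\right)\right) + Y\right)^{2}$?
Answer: $\frac{23625694833129}{15721225} \approx 1.5028 \cdot 10^{6}$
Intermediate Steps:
$S{\left(B \right)} = 7$ ($S{\left(B \right)} = \left(-7\right) \left(-1\right) = 7$)
$a = \frac{3502}{3965}$ ($a = - \frac{67}{-65} + \frac{9}{-61} = \left(-67\right) \left(- \frac{1}{65}\right) + 9 \left(- \frac{1}{61}\right) = \frac{67}{65} - \frac{9}{61} = \frac{3502}{3965} \approx 0.88323$)
$x{\left(Y,C \right)} = \left(6 + Y + 2 C\right)^{2}$ ($x{\left(Y,C \right)} = \left(\left(6 + 2 C\right) + Y\right)^{2} = \left(6 + Y + 2 C\right)^{2}$)
$\left(a + x{\left(S{\left(6 \right)},11 \right)}\right)^{2} = \left(\frac{3502}{3965} + \left(6 + 7 + 2 \cdot 11\right)^{2}\right)^{2} = \left(\frac{3502}{3965} + \left(6 + 7 + 22\right)^{2}\right)^{2} = \left(\frac{3502}{3965} + 35^{2}\right)^{2} = \left(\frac{3502}{3965} + 1225\right)^{2} = \left(\frac{4860627}{3965}\right)^{2} = \frac{23625694833129}{15721225}$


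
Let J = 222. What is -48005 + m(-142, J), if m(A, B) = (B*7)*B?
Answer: 296983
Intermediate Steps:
m(A, B) = 7*B**2 (m(A, B) = (7*B)*B = 7*B**2)
-48005 + m(-142, J) = -48005 + 7*222**2 = -48005 + 7*49284 = -48005 + 344988 = 296983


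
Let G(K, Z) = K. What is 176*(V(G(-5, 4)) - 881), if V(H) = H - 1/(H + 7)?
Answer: -156024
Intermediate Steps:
V(H) = H - 1/(7 + H)
176*(V(G(-5, 4)) - 881) = 176*((-1 + (-5)² + 7*(-5))/(7 - 5) - 881) = 176*((-1 + 25 - 35)/2 - 881) = 176*((½)*(-11) - 881) = 176*(-11/2 - 881) = 176*(-1773/2) = -156024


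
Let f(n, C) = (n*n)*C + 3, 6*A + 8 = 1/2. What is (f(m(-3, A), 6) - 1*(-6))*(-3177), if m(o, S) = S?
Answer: -467019/8 ≈ -58377.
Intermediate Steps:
A = -5/4 (A = -4/3 + (1/6)/2 = -4/3 + (1/6)*(1/2) = -4/3 + 1/12 = -5/4 ≈ -1.2500)
f(n, C) = 3 + C*n**2 (f(n, C) = n**2*C + 3 = C*n**2 + 3 = 3 + C*n**2)
(f(m(-3, A), 6) - 1*(-6))*(-3177) = ((3 + 6*(-5/4)**2) - 1*(-6))*(-3177) = ((3 + 6*(25/16)) + 6)*(-3177) = ((3 + 75/8) + 6)*(-3177) = (99/8 + 6)*(-3177) = (147/8)*(-3177) = -467019/8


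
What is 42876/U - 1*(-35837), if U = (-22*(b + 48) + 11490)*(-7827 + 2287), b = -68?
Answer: 592136532131/16523050 ≈ 35837.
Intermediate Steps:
U = -66092200 (U = (-22*(-68 + 48) + 11490)*(-7827 + 2287) = (-22*(-20) + 11490)*(-5540) = (440 + 11490)*(-5540) = 11930*(-5540) = -66092200)
42876/U - 1*(-35837) = 42876/(-66092200) - 1*(-35837) = 42876*(-1/66092200) + 35837 = -10719/16523050 + 35837 = 592136532131/16523050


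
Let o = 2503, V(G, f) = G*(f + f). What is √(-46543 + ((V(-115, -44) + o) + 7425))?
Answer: I*√26495 ≈ 162.77*I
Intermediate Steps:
V(G, f) = 2*G*f (V(G, f) = G*(2*f) = 2*G*f)
√(-46543 + ((V(-115, -44) + o) + 7425)) = √(-46543 + ((2*(-115)*(-44) + 2503) + 7425)) = √(-46543 + ((10120 + 2503) + 7425)) = √(-46543 + (12623 + 7425)) = √(-46543 + 20048) = √(-26495) = I*√26495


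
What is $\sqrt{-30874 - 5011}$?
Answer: $i \sqrt{35885} \approx 189.43 i$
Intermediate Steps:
$\sqrt{-30874 - 5011} = \sqrt{-35885} = i \sqrt{35885}$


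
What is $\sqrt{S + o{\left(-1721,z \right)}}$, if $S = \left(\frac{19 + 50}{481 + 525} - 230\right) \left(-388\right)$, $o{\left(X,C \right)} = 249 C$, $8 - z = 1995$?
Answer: $\frac{i \sqrt{102607701865}}{503} \approx 636.83 i$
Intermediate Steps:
$z = -1987$ ($z = 8 - 1995 = -1987$)
$S = \frac{44874334}{503}$ ($S = \left(\frac{69}{1006} - 230\right) \left(-388\right) = \left(- \frac{231311}{1006}\right) \left(-388\right) = \frac{44874334}{503} \approx 89213.0$)
$\sqrt{S + o{\left(-1721,z \right)}} = \sqrt{\frac{44874334}{503} + 249 \left(-1987\right)} = \sqrt{\frac{44874334}{503} - 494763} = \sqrt{- \frac{203991455}{503}} = \frac{i \sqrt{102607701865}}{503}$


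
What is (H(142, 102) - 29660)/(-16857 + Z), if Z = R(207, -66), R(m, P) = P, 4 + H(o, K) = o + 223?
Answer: 29299/16923 ≈ 1.7313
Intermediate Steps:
H(o, K) = 219 + o (H(o, K) = -4 + (o + 223) = -4 + (223 + o) = 219 + o)
Z = -66
(H(142, 102) - 29660)/(-16857 + Z) = ((219 + 142) - 29660)/(-16857 - 66) = (361 - 29660)/(-16923) = -29299*(-1/16923) = 29299/16923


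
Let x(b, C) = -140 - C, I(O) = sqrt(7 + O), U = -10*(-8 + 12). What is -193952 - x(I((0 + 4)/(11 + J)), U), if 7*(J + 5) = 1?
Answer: -193852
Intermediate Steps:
J = -34/7 (J = -5 + (1/7)*1 = -5 + 1/7 = -34/7 ≈ -4.8571)
U = -40 (U = -10*4 = -40)
-193952 - x(I((0 + 4)/(11 + J)), U) = -193952 - (-140 - 1*(-40)) = -193952 - (-140 + 40) = -193952 - 1*(-100) = -193952 + 100 = -193852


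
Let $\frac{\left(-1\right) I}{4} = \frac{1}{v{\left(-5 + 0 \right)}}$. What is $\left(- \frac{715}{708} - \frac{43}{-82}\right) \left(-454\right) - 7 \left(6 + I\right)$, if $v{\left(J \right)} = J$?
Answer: $\frac{12541223}{72570} \approx 172.82$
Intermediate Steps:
$I = \frac{4}{5}$ ($I = - \frac{4}{-5 + 0} = - \frac{4}{-5} = \left(-4\right) \left(- \frac{1}{5}\right) = \frac{4}{5} \approx 0.8$)
$\left(- \frac{715}{708} - \frac{43}{-82}\right) \left(-454\right) - 7 \left(6 + I\right) = \left(- \frac{715}{708} - \frac{43}{-82}\right) \left(-454\right) - 7 \left(6 + \frac{4}{5}\right) = \left(\left(-715\right) \frac{1}{708} - - \frac{43}{82}\right) \left(-454\right) - \frac{238}{5} = \left(- \frac{715}{708} + \frac{43}{82}\right) \left(-454\right) - \frac{238}{5} = \left(- \frac{14093}{29028}\right) \left(-454\right) - \frac{238}{5} = \frac{3199111}{14514} - \frac{238}{5} = \frac{12541223}{72570}$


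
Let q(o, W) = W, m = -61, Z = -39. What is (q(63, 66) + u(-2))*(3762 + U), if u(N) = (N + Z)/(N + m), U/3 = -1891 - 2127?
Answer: -11606036/21 ≈ -5.5267e+5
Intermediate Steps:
U = -12054 (U = 3*(-1891 - 2127) = 3*(-4018) = -12054)
u(N) = (-39 + N)/(-61 + N) (u(N) = (N - 39)/(N - 61) = (-39 + N)/(-61 + N))
(q(63, 66) + u(-2))*(3762 + U) = (66 + (-39 - 2)/(-61 - 2))*(3762 - 12054) = (66 - 41/(-63))*(-8292) = (66 - 1/63*(-41))*(-8292) = (66 + 41/63)*(-8292) = (4199/63)*(-8292) = -11606036/21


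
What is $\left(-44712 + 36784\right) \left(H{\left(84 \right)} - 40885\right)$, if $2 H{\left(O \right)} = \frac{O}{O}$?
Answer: $324132316$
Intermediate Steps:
$H{\left(O \right)} = \frac{1}{2}$ ($H{\left(O \right)} = \frac{O \frac{1}{O}}{2} = \frac{1}{2} \cdot 1 = \frac{1}{2}$)
$\left(-44712 + 36784\right) \left(H{\left(84 \right)} - 40885\right) = \left(-44712 + 36784\right) \left(\frac{1}{2} - 40885\right) = \left(-7928\right) \left(- \frac{81769}{2}\right) = 324132316$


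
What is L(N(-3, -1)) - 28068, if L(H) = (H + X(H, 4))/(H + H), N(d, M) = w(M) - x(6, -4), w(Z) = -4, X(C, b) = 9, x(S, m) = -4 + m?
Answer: -224531/8 ≈ -28066.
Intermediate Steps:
N(d, M) = 4 (N(d, M) = -4 - (-4 - 4) = -4 - 1*(-8) = -4 + 8 = 4)
L(H) = (9 + H)/(2*H) (L(H) = (H + 9)/(H + H) = (9 + H)/((2*H)) = (9 + H)*(1/(2*H)) = (9 + H)/(2*H))
L(N(-3, -1)) - 28068 = (½)*(9 + 4)/4 - 28068 = (½)*(¼)*13 - 28068 = 13/8 - 28068 = -224531/8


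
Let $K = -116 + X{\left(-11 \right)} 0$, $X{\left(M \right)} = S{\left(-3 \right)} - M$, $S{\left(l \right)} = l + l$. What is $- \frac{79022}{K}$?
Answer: $\frac{39511}{58} \approx 681.22$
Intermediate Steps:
$S{\left(l \right)} = 2 l$
$X{\left(M \right)} = -6 - M$ ($X{\left(M \right)} = 2 \left(-3\right) - M = -6 - M$)
$K = -116$ ($K = -116 + \left(-6 - -11\right) 0 = -116 + \left(-6 + 11\right) 0 = -116 + 5 \cdot 0 = -116 + 0 = -116$)
$- \frac{79022}{K} = - \frac{79022}{-116} = \left(-79022\right) \left(- \frac{1}{116}\right) = \frac{39511}{58}$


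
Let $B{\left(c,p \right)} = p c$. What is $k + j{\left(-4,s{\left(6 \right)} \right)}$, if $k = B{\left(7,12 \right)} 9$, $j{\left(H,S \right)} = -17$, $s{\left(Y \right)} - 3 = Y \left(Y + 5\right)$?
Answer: $739$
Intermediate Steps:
$B{\left(c,p \right)} = c p$
$s{\left(Y \right)} = 3 + Y \left(5 + Y\right)$ ($s{\left(Y \right)} = 3 + Y \left(Y + 5\right) = 3 + Y \left(5 + Y\right)$)
$k = 756$ ($k = 7 \cdot 12 \cdot 9 = 84 \cdot 9 = 756$)
$k + j{\left(-4,s{\left(6 \right)} \right)} = 756 - 17 = 739$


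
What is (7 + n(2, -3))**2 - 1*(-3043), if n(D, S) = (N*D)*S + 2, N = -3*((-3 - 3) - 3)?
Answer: 26452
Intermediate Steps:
N = 27 (N = -3*(-6 - 3) = -3*(-9) = 27)
n(D, S) = 2 + 27*D*S (n(D, S) = (27*D)*S + 2 = 27*D*S + 2 = 2 + 27*D*S)
(7 + n(2, -3))**2 - 1*(-3043) = (7 + (2 + 27*2*(-3)))**2 - 1*(-3043) = (7 + (2 - 162))**2 + 3043 = (7 - 160)**2 + 3043 = (-153)**2 + 3043 = 23409 + 3043 = 26452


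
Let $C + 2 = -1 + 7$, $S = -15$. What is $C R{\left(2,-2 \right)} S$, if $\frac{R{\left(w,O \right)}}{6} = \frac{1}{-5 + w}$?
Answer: $120$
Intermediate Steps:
$R{\left(w,O \right)} = \frac{6}{-5 + w}$
$C = 4$ ($C = -2 + \left(-1 + 7\right) = -2 + 6 = 4$)
$C R{\left(2,-2 \right)} S = 4 \frac{6}{-5 + 2} \left(-15\right) = 4 \frac{6}{-3} \left(-15\right) = 4 \cdot 6 \left(- \frac{1}{3}\right) \left(-15\right) = 4 \left(-2\right) \left(-15\right) = \left(-8\right) \left(-15\right) = 120$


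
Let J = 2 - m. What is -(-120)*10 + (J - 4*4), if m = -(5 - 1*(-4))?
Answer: 1195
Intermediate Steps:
m = -9 (m = -(5 + 4) = -1*9 = -9)
J = 11 (J = 2 - 1*(-9) = 2 + 9 = 11)
-(-120)*10 + (J - 4*4) = -(-120)*10 + (11 - 4*4) = -120*(-10) + (11 - 16) = 1200 - 5 = 1195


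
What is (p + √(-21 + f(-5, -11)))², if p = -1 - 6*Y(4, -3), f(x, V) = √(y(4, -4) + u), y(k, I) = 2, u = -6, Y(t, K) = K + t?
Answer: (7 - √(-21 + 2*I))² ≈ 24.948 - 62.229*I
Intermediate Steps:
f(x, V) = 2*I (f(x, V) = √(2 - 6) = √(-4) = 2*I)
p = -7 (p = -1 - 6*(-3 + 4) = -1 - 6*1 = -1 - 6 = -7)
(p + √(-21 + f(-5, -11)))² = (-7 + √(-21 + 2*I))²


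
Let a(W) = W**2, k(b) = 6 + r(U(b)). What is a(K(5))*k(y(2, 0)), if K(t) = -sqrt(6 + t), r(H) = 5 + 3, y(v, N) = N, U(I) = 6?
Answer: 154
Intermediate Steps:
r(H) = 8
k(b) = 14 (k(b) = 6 + 8 = 14)
a(K(5))*k(y(2, 0)) = (-sqrt(6 + 5))**2*14 = (-sqrt(11))**2*14 = 11*14 = 154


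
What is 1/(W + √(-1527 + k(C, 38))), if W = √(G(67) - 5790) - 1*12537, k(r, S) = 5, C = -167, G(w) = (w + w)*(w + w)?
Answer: 1/(-12537 + √12166 + I*√1522) ≈ -8.0471e-5 - 2.526e-7*I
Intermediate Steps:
G(w) = 4*w² (G(w) = (2*w)*(2*w) = 4*w²)
W = -12537 + √12166 (W = √(4*67² - 5790) - 1*12537 = √(4*4489 - 5790) - 12537 = √(17956 - 5790) - 12537 = √12166 - 12537 = -12537 + √12166 ≈ -12427.)
1/(W + √(-1527 + k(C, 38))) = 1/((-12537 + √12166) + √(-1527 + 5)) = 1/((-12537 + √12166) + √(-1522)) = 1/((-12537 + √12166) + I*√1522) = 1/(-12537 + √12166 + I*√1522)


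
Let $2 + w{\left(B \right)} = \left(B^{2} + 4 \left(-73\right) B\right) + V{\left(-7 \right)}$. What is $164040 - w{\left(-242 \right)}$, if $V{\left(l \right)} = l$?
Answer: $34821$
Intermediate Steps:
$w{\left(B \right)} = -9 + B^{2} - 292 B$ ($w{\left(B \right)} = -2 - \left(7 - B^{2} - 4 \left(-73\right) B\right) = -2 - \left(7 - B^{2} + 292 B\right) = -9 + B^{2} - 292 B$)
$164040 - w{\left(-242 \right)} = 164040 - \left(-9 + \left(-242\right)^{2} - -70664\right) = 164040 - \left(-9 + 58564 + 70664\right) = 164040 - 129219 = 34821$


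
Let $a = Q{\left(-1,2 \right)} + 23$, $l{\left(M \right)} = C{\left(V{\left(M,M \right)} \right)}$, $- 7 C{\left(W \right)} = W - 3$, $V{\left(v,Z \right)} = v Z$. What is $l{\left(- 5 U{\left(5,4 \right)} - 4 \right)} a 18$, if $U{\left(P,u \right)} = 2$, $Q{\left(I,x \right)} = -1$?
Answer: $- \frac{76428}{7} \approx -10918.0$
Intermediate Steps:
$V{\left(v,Z \right)} = Z v$
$C{\left(W \right)} = \frac{3}{7} - \frac{W}{7}$ ($C{\left(W \right)} = - \frac{W - 3}{7} = - \frac{-3 + W}{7} = \frac{3}{7} - \frac{W}{7}$)
$l{\left(M \right)} = \frac{3}{7} - \frac{M^{2}}{7}$ ($l{\left(M \right)} = \frac{3}{7} - \frac{M M}{7} = \frac{3}{7} - \frac{M^{2}}{7}$)
$a = 22$ ($a = -1 + 23 = 22$)
$l{\left(- 5 U{\left(5,4 \right)} - 4 \right)} a 18 = \left(\frac{3}{7} - \frac{\left(\left(-5\right) 2 - 4\right)^{2}}{7}\right) 22 \cdot 18 = \left(\frac{3}{7} - \frac{\left(-10 - 4\right)^{2}}{7}\right) 22 \cdot 18 = \left(\frac{3}{7} - \frac{\left(-14\right)^{2}}{7}\right) 22 \cdot 18 = \left(\frac{3}{7} - 28\right) 22 \cdot 18 = \left(- \frac{193}{7}\right) 22 \cdot 18 = \left(- \frac{4246}{7}\right) 18 = - \frac{76428}{7}$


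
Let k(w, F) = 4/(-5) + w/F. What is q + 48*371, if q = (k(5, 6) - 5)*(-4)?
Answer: 267418/15 ≈ 17828.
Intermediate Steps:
k(w, F) = -4/5 + w/F (k(w, F) = 4*(-1/5) + w/F = -4/5 + w/F)
q = 298/15 (q = ((-4/5 + 5/6) - 5)*(-4) = (1/30 - 5)*(-4) = -149/30*(-4) = 298/15 ≈ 19.867)
q + 48*371 = 298/15 + 48*371 = 298/15 + 17808 = 267418/15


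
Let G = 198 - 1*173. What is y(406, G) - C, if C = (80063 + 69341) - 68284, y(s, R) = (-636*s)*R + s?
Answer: -6536114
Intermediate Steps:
G = 25 (G = 198 - 173 = 25)
y(s, R) = s - 636*R*s (y(s, R) = -636*R*s + s = s - 636*R*s)
C = 81120 (C = 149404 - 68284 = 81120)
y(406, G) - C = 406*(1 - 636*25) - 1*81120 = 406*(1 - 15900) - 81120 = 406*(-15899) - 81120 = -6454994 - 81120 = -6536114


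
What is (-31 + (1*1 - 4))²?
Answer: 1156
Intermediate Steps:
(-31 + (1*1 - 4))² = (-31 + (1 - 4))² = (-31 - 3)² = (-34)² = 1156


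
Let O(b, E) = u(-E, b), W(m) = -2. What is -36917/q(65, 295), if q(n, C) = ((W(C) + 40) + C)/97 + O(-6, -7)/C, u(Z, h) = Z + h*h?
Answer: -1056379955/102406 ≈ -10316.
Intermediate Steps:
u(Z, h) = Z + h²
O(b, E) = b² - E (O(b, E) = -E + b² = b² - E)
q(n, C) = 38/97 + 43/C + C/97 (q(n, C) = ((-2 + 40) + C)/97 + ((-6)² - 1*(-7))/C = (38 + C)*(1/97) + (36 + 7)/C = (38/97 + C/97) + 43/C = 38/97 + 43/C + C/97)
-36917/q(65, 295) = -36917*28615/(4171 + 295*(38 + 295)) = -36917*28615/(4171 + 295*333) = -36917*28615/(4171 + 98235) = -36917/((1/97)*(1/295)*102406) = -36917/102406/28615 = -36917*28615/102406 = -1056379955/102406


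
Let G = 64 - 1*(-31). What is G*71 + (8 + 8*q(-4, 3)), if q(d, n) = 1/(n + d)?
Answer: 6745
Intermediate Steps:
G = 95 (G = 64 + 31 = 95)
q(d, n) = 1/(d + n)
G*71 + (8 + 8*q(-4, 3)) = 95*71 + (8 + 8/(-4 + 3)) = 6745 + (8 + 8/(-1)) = 6745 + (8 + 8*(-1)) = 6745 + (8 - 8) = 6745 + 0 = 6745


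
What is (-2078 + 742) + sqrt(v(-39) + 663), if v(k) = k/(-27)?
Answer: -1336 + 2*sqrt(1495)/3 ≈ -1310.2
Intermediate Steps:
v(k) = -k/27 (v(k) = k*(-1/27) = -k/27)
(-2078 + 742) + sqrt(v(-39) + 663) = (-2078 + 742) + sqrt(-1/27*(-39) + 663) = -1336 + sqrt(13/9 + 663) = -1336 + sqrt(5980/9) = -1336 + 2*sqrt(1495)/3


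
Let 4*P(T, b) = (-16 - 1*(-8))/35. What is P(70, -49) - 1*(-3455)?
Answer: 120923/35 ≈ 3454.9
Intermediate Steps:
P(T, b) = -2/35 (P(T, b) = ((-16 - 1*(-8))/35)/4 = ((-16 + 8)*(1/35))/4 = (-8*1/35)/4 = (1/4)*(-8/35) = -2/35)
P(70, -49) - 1*(-3455) = -2/35 - 1*(-3455) = -2/35 + 3455 = 120923/35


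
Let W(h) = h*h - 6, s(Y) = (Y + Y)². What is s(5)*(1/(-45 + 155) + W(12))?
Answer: 151810/11 ≈ 13801.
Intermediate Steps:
s(Y) = 4*Y² (s(Y) = (2*Y)² = 4*Y²)
W(h) = -6 + h² (W(h) = h² - 6 = -6 + h²)
s(5)*(1/(-45 + 155) + W(12)) = (4*5²)*(1/(-45 + 155) + (-6 + 12²)) = (4*25)*(1/110 + (-6 + 144)) = 100*(1/110 + 138) = 100*(15181/110) = 151810/11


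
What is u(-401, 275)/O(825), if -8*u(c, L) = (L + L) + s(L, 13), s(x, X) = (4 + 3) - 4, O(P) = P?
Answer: -553/6600 ≈ -0.083788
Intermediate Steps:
s(x, X) = 3 (s(x, X) = 7 - 4 = 3)
u(c, L) = -3/8 - L/4 (u(c, L) = -((L + L) + 3)/8 = -(2*L + 3)/8 = -(3 + 2*L)/8 = -3/8 - L/4)
u(-401, 275)/O(825) = (-3/8 - ¼*275)/825 = (-3/8 - 275/4)*(1/825) = -553/8*1/825 = -553/6600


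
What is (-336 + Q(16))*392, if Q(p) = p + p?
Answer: -119168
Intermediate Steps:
Q(p) = 2*p
(-336 + Q(16))*392 = (-336 + 2*16)*392 = (-336 + 32)*392 = -304*392 = -119168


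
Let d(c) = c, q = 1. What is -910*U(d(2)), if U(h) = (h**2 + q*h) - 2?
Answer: -3640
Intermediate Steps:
U(h) = -2 + h + h**2 (U(h) = (h**2 + 1*h) - 2 = (h**2 + h) - 2 = (h + h**2) - 2 = -2 + h + h**2)
-910*U(d(2)) = -910*(-2 + 2 + 2**2) = -910*(-2 + 2 + 4) = -910*4 = -3640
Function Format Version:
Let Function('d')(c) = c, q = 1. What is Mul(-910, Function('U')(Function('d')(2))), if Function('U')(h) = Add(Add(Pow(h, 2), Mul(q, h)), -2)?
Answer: -3640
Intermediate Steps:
Function('U')(h) = Add(-2, h, Pow(h, 2)) (Function('U')(h) = Add(Add(Pow(h, 2), Mul(1, h)), -2) = Add(Add(Pow(h, 2), h), -2) = Add(Add(h, Pow(h, 2)), -2) = Add(-2, h, Pow(h, 2)))
Mul(-910, Function('U')(Function('d')(2))) = Mul(-910, Add(-2, 2, Pow(2, 2))) = Mul(-910, Add(-2, 2, 4)) = Mul(-910, 4) = -3640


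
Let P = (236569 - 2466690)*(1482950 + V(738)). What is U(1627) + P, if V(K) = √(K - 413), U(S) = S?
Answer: -3307157935323 - 11150605*√13 ≈ -3.3072e+12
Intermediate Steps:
V(K) = √(-413 + K)
P = -3307157936950 - 11150605*√13 (P = (236569 - 2466690)*(1482950 + √(-413 + 738)) = -2230121*(1482950 + √325) = -2230121*(1482950 + 5*√13) = -3307157936950 - 11150605*√13 ≈ -3.3072e+12)
U(1627) + P = 1627 + (-3307157936950 - 11150605*√13) = -3307157935323 - 11150605*√13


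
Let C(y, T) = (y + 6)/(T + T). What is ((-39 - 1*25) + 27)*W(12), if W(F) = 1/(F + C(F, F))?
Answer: -148/51 ≈ -2.9020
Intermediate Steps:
C(y, T) = (6 + y)/(2*T) (C(y, T) = (6 + y)/((2*T)) = (6 + y)*(1/(2*T)) = (6 + y)/(2*T))
W(F) = 1/(F + (6 + F)/(2*F))
((-39 - 1*25) + 27)*W(12) = ((-39 - 1*25) + 27)*(2*12/(6 + 12 + 2*12**2)) = ((-39 - 25) + 27)*(2*12/(6 + 12 + 2*144)) = (-64 + 27)*(2*12/(6 + 12 + 288)) = -74*12/306 = -37*4/51 = -148/51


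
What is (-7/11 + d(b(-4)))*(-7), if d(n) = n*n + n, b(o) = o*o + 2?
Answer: -26285/11 ≈ -2389.5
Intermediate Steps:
b(o) = 2 + o**2 (b(o) = o**2 + 2 = 2 + o**2)
d(n) = n + n**2 (d(n) = n**2 + n = n + n**2)
(-7/11 + d(b(-4)))*(-7) = (-7/11 + (2 + (-4)**2)*(1 + (2 + (-4)**2)))*(-7) = (-7*1/11 + (2 + 16)*(1 + (2 + 16)))*(-7) = (-7/11 + 18*(1 + 18))*(-7) = (-7/11 + 18*19)*(-7) = (-7/11 + 342)*(-7) = (3755/11)*(-7) = -26285/11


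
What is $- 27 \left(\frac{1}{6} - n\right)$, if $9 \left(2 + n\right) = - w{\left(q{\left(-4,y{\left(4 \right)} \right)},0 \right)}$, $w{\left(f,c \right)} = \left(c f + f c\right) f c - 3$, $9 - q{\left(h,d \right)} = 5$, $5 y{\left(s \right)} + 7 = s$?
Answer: $- \frac{99}{2} \approx -49.5$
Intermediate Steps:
$y{\left(s \right)} = - \frac{7}{5} + \frac{s}{5}$
$q{\left(h,d \right)} = 4$ ($q{\left(h,d \right)} = 9 - 5 = 4$)
$w{\left(f,c \right)} = -3 + 2 c^{2} f^{2}$ ($w{\left(f,c \right)} = \left(c f + c f\right) f c - 3 = 2 c f f c - 3 = 2 c f^{2} c - 3 = 2 c^{2} f^{2} - 3 = -3 + 2 c^{2} f^{2}$)
$n = - \frac{5}{3}$ ($n = -2 + \frac{\left(-1\right) \left(-3 + 2 \cdot 0^{2} \cdot 4^{2}\right)}{9} = -2 + \frac{\left(-1\right) \left(-3 + 2 \cdot 0 \cdot 16\right)}{9} = -2 + \frac{\left(-1\right) \left(-3 + 0\right)}{9} = -2 + \frac{\left(-1\right) \left(-3\right)}{9} = -2 + \frac{1}{9} \cdot 3 = -2 + \frac{1}{3} = - \frac{5}{3} \approx -1.6667$)
$- 27 \left(\frac{1}{6} - n\right) = - 27 \left(\frac{1}{6} - - \frac{5}{3}\right) = - 27 \left(\frac{1}{6} + \frac{5}{3}\right) = \left(-27\right) \frac{11}{6} = - \frac{99}{2}$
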